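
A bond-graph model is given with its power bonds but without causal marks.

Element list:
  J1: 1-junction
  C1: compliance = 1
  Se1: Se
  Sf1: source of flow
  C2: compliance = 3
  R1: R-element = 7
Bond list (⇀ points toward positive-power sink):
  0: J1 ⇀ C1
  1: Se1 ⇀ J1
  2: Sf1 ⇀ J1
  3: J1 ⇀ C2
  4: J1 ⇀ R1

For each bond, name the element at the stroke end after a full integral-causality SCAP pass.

bond 1 →J1  (Se1: effort source, stroke at far end)
bond 2 →Sf1  (Sf1: flow source, stroke at near end)
bond 0 →J1  (common-f at J1 fixed by 2)
bond 3 →J1  (J1: bond 2 brought flow, rest push out)
bond 4 →J1  (J1: bond 2 brought flow, rest push out)

#0 →J1
#1 →J1
#2 →Sf1
#3 →J1
#4 →J1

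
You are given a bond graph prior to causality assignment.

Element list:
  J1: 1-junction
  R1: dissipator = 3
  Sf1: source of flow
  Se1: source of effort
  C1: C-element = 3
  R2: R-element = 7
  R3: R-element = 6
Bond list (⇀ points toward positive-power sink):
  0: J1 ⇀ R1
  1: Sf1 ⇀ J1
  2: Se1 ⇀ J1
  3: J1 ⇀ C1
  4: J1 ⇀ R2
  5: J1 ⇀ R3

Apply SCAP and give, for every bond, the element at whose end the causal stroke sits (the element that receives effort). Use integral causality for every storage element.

bond 0 stroke→J1
bond 1 stroke→Sf1
bond 2 stroke→J1
bond 3 stroke→J1
bond 4 stroke→J1
bond 5 stroke→J1

bond 1 |Sf1  (source Sf1 imposes f)
bond 2 |J1  (Se1: effort source, stroke at far end)
bond 0 |J1  (J1 flow already set via bond 1)
bond 3 |J1  (J1 flow already set via bond 1)
bond 4 |J1  (common-f at J1 fixed by 1)
bond 5 |J1  (J1 flow already set via bond 1)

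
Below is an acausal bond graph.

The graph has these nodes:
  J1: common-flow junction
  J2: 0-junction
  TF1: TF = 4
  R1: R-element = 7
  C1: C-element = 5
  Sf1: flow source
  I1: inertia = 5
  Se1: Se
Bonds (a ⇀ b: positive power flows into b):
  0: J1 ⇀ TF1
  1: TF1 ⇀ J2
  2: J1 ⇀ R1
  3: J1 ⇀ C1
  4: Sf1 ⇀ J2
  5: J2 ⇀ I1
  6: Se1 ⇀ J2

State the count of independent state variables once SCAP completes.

b4 stroke→Sf1  (Sf1: flow source, stroke at near end)
b6 stroke→J2  (Se1: effort source, stroke at far end)
b1 stroke→TF1  (0-jn J2 has e-setter on 6)
b5 stroke→I1  (common-e at J2 fixed by 6)
b0 stroke→J1  (TF TF1: opposite of bond 1)
b3 stroke→J1  (prefer integral on C1)
b2 stroke→R1  (only one flow-in slot at J1)

2  (C1, I1 all integral)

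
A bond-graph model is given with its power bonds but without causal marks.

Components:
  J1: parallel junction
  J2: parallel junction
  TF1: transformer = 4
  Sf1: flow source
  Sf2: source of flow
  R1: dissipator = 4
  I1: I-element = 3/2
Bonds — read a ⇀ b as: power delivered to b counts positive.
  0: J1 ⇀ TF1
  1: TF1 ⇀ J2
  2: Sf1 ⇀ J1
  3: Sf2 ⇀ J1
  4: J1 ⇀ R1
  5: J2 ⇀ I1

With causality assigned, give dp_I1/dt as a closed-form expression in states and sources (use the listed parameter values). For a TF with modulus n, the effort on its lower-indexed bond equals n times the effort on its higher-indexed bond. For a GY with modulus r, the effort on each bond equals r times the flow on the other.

dp_I1/dt = F_Sf1 + F_Sf2 - p_I1/6

bond 2 stroke at Sf1  (Sf1 (Sf) sets flow on bond)
bond 3 stroke at Sf2  (Sf2 fixes flow; stroke at Sf2)
bond 5 stroke at I1  (I1 integral (f out))
bond 1 stroke at J2  (closing 0-jn rule on J2)
bond 0 stroke at TF1  (TF TF1: opposite of bond 1)
bond 4 stroke at J1  (closing 0-jn rule on J1)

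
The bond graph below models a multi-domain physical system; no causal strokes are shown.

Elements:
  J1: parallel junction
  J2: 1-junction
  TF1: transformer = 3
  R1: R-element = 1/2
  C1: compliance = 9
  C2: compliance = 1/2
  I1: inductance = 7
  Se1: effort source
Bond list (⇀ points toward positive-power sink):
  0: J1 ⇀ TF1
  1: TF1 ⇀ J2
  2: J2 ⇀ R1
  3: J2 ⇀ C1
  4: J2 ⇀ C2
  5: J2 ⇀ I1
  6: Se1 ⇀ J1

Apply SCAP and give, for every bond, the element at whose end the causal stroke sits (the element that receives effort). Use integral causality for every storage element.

b6 stroke at J1  (Se1 (Se) sets effort on bond)
b0 stroke at TF1  (J1 effort already set via bond 6)
b1 stroke at J2  (TF1 one-in-one-out from 0)
b3 stroke at J2  (C1: C, integral causality)
b4 stroke at J2  (C2 integral (e out))
b5 stroke at I1  (I1 integral (f out))
b2 stroke at J2  (common-f at J2 fixed by 5)

β0 stroke→TF1
β1 stroke→J2
β2 stroke→J2
β3 stroke→J2
β4 stroke→J2
β5 stroke→I1
β6 stroke→J1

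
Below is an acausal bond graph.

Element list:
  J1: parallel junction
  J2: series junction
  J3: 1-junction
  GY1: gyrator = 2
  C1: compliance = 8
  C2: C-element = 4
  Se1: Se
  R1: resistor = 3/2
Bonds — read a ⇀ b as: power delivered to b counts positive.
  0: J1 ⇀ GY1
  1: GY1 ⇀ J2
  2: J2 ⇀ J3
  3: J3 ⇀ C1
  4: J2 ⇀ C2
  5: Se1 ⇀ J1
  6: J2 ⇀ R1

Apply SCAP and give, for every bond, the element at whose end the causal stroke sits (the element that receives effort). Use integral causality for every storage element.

#0 stroke at GY1
#1 stroke at GY1
#2 stroke at J2
#3 stroke at J3
#4 stroke at J2
#5 stroke at J1
#6 stroke at J2

b5 stroke→J1  (Se1: effort source, stroke at far end)
b0 stroke→GY1  (common-e at J1 fixed by 5)
b1 stroke→GY1  (GY1 both-in/both-out from 0)
b2 stroke→J2  (common-f at J2 fixed by 1)
b4 stroke→J2  (common-f at J2 fixed by 1)
b6 stroke→J2  (J2: bond 1 brought flow, rest push out)
b3 stroke→J3  (1-jn J3 has f-setter on 2)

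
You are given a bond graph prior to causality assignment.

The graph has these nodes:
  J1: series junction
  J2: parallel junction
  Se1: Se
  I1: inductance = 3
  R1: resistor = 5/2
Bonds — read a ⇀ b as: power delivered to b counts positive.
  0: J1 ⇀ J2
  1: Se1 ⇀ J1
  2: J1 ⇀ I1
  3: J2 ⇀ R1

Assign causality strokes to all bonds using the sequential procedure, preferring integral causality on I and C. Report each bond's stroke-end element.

b0 |J1
b1 |J1
b2 |I1
b3 |J2

bond 1 stroke at J1  (source Se1 imposes e)
bond 2 stroke at I1  (prefer integral on I1)
bond 0 stroke at J1  (1-jn J1 has f-setter on 2)
bond 3 stroke at J2  (J2 needs exactly one e-in)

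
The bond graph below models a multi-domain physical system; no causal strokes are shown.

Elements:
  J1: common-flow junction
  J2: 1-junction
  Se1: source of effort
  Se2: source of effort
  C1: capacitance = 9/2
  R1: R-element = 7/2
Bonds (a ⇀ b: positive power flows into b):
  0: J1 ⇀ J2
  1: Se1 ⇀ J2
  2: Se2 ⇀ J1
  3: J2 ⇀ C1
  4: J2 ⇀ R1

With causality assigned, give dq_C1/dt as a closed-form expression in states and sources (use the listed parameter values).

b1 |J2  (Se1 fixes effort; stroke away)
b2 |J1  (Se2: effort source, stroke at far end)
b0 |J2  (closing 1-jn rule on J1)
b3 |J2  (C1 outputs effort q/C1)
b4 |R1  (J2: last free bond brings flow in)

dq_C1/dt = 2*E_Se1/7 + 2*E_Se2/7 - 4*q_C1/63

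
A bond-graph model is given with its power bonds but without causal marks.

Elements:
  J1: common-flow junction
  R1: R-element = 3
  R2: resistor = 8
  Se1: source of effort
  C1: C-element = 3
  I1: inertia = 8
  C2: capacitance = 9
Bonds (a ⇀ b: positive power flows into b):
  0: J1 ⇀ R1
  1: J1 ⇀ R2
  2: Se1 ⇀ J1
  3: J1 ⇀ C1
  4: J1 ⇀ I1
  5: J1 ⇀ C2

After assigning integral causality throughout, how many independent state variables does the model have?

b2 stroke at J1  (Se1: effort source, stroke at far end)
b3 stroke at J1  (C1: C, integral causality)
b4 stroke at I1  (I1 integral (f out))
b0 stroke at J1  (common-f at J1 fixed by 4)
b1 stroke at J1  (1-jn J1 has f-setter on 4)
b5 stroke at J1  (1-jn J1 has f-setter on 4)

3  (C1, C2, I1 all integral)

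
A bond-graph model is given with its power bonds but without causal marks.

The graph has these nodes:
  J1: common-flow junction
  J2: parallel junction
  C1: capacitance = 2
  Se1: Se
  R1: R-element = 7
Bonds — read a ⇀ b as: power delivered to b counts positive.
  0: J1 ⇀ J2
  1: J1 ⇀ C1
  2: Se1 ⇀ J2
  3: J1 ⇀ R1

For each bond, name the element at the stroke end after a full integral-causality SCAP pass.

β2 stroke→J2  (source Se1 imposes e)
β0 stroke→J1  (J2 effort already set via bond 2)
β1 stroke→J1  (C1: C, integral causality)
β3 stroke→R1  (J1 needs exactly one f-in)

#0 →J1
#1 →J1
#2 →J2
#3 →R1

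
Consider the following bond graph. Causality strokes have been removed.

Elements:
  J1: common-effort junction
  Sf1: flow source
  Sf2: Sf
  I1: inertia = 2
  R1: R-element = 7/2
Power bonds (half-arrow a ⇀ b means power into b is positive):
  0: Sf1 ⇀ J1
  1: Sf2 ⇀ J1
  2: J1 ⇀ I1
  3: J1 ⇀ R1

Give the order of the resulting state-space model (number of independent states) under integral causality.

bond 0 →Sf1  (Sf1 fixes flow; stroke at Sf1)
bond 1 →Sf2  (Sf2: flow source, stroke at near end)
bond 2 →I1  (I1 outputs flow p/I1)
bond 3 →J1  (only one effort-in slot at J1)

1  (I1 all integral)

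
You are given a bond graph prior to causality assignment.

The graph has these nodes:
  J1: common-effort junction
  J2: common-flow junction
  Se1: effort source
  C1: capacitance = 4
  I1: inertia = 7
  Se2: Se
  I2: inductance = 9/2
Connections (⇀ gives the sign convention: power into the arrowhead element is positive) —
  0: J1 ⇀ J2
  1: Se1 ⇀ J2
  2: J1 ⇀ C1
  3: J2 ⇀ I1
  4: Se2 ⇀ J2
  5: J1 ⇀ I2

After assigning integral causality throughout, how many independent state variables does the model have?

3  (C1, I1, I2 all integral)

bond 1 stroke→J2  (Se1: effort source, stroke at far end)
bond 4 stroke→J2  (source Se2 imposes e)
bond 2 stroke→J1  (prefer integral on C1)
bond 0 stroke→J2  (J1 effort already set via bond 2)
bond 5 stroke→I2  (0-jn J1 has e-setter on 2)
bond 3 stroke→I1  (J2: last free bond brings flow in)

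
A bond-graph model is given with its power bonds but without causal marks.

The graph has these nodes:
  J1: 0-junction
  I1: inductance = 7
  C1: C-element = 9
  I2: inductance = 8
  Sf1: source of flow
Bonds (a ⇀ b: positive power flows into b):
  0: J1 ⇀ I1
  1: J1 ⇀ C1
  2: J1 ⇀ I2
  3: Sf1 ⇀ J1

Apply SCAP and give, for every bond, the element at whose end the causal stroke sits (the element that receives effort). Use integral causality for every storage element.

β3 |Sf1  (Sf1 fixes flow; stroke at Sf1)
β0 |I1  (I1 outputs flow p/I1)
β1 |J1  (C1: C, integral causality)
β2 |I2  (J1: bond 1 brought effort, rest push out)

#0 |I1
#1 |J1
#2 |I2
#3 |Sf1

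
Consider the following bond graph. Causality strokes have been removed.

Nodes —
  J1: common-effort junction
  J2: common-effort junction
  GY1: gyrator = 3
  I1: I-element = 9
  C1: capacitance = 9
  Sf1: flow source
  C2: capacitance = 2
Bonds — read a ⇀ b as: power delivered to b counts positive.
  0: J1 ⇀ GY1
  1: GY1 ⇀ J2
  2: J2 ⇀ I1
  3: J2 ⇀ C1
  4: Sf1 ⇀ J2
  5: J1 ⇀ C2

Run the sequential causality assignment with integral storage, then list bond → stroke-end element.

bond 4 |Sf1  (Sf1: flow source, stroke at near end)
bond 2 |I1  (I1 outputs flow p/I1)
bond 3 |J2  (C1 integral (e out))
bond 1 |GY1  (J2: bond 3 brought effort, rest push out)
bond 0 |GY1  (through GY1, causality inverts; strokes same side of GY1)
bond 5 |J1  (only one effort-in slot at J1)

bond 0 stroke at GY1
bond 1 stroke at GY1
bond 2 stroke at I1
bond 3 stroke at J2
bond 4 stroke at Sf1
bond 5 stroke at J1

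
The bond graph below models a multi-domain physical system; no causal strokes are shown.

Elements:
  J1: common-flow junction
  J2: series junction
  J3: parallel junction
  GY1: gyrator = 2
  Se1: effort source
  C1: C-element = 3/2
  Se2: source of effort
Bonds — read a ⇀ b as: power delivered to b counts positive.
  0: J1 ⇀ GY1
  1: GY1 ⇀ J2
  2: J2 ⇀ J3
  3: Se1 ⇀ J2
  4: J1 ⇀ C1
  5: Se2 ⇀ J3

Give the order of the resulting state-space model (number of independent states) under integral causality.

1  (C1 all integral)

bond 3 →J2  (Se1 (Se) sets effort on bond)
bond 5 →J3  (Se2: effort source, stroke at far end)
bond 2 →J2  (0-jn J3 has e-setter on 5)
bond 1 →GY1  (closing 1-jn rule on J2)
bond 0 →GY1  (through GY1, causality inverts; strokes same side of GY1)
bond 4 →J1  (common-f at J1 fixed by 0)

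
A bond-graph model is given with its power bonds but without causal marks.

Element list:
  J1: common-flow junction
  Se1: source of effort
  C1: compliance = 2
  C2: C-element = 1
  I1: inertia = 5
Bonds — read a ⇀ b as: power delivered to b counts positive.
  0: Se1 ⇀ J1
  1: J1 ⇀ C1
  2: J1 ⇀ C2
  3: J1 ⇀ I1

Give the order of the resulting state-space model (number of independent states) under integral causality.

3  (C1, C2, I1 all integral)

#0 stroke→J1  (source Se1 imposes e)
#1 stroke→J1  (C1: C, integral causality)
#2 stroke→J1  (C2 outputs effort q/C2)
#3 stroke→I1  (closing 1-jn rule on J1)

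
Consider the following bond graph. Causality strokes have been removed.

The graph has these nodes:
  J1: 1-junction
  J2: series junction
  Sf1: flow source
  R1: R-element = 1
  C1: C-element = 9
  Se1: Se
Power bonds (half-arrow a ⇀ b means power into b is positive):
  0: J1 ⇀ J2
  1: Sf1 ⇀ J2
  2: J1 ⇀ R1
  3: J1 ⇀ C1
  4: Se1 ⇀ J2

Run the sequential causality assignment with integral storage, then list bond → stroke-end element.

bond 1 →Sf1  (Sf1 (Sf) sets flow on bond)
bond 4 →J2  (Se1: effort source, stroke at far end)
bond 0 →J2  (common-f at J2 fixed by 1)
bond 2 →J1  (J1: bond 0 brought flow, rest push out)
bond 3 →J1  (1-jn J1 has f-setter on 0)

b0 stroke at J2
b1 stroke at Sf1
b2 stroke at J1
b3 stroke at J1
b4 stroke at J2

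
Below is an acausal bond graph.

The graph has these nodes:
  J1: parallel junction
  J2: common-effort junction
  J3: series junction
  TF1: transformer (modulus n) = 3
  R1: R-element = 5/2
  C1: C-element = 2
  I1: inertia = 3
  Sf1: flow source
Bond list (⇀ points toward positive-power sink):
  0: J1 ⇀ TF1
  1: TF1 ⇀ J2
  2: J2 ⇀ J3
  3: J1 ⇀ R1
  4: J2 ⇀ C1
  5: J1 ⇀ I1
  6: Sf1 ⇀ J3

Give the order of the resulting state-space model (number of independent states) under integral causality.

2  (C1, I1 all integral)

b6 →Sf1  (source Sf1 imposes f)
b2 →J3  (1-jn J3 has f-setter on 6)
b4 →J2  (C1 outputs effort q/C1)
b1 →TF1  (0-jn J2 has e-setter on 4)
b0 →J1  (through TF1, causality passes straight; one stroke at TF1)
b3 →R1  (J1: bond 0 brought effort, rest push out)
b5 →I1  (common-e at J1 fixed by 0)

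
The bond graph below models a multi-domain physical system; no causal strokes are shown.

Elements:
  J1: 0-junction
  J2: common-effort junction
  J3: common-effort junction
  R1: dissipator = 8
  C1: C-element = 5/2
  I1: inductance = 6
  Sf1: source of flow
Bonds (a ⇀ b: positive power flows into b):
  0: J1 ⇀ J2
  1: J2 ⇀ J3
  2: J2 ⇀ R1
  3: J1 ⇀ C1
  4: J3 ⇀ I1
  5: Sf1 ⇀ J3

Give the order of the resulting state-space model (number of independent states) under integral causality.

2  (C1, I1 all integral)

β5 stroke→Sf1  (source Sf1 imposes f)
β3 stroke→J1  (C1 outputs effort q/C1)
β0 stroke→J2  (J1: bond 3 brought effort, rest push out)
β1 stroke→J3  (common-e at J2 fixed by 0)
β2 stroke→R1  (J2 effort already set via bond 0)
β4 stroke→I1  (J3 effort already set via bond 1)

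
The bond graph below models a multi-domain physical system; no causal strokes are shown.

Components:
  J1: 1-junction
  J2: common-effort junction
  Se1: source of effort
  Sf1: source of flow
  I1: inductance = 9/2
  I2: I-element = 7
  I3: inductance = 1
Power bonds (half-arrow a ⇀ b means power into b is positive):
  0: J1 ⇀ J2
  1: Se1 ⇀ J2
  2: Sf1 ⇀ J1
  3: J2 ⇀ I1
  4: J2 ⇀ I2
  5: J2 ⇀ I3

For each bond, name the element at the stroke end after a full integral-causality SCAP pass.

b0 stroke→J1
b1 stroke→J2
b2 stroke→Sf1
b3 stroke→I1
b4 stroke→I2
b5 stroke→I3

#1 |J2  (source Se1 imposes e)
#2 |Sf1  (Sf1 (Sf) sets flow on bond)
#0 |J1  (1-jn J1 has f-setter on 2)
#3 |I1  (J2 effort already set via bond 1)
#4 |I2  (J2: bond 1 brought effort, rest push out)
#5 |I3  (0-jn J2 has e-setter on 1)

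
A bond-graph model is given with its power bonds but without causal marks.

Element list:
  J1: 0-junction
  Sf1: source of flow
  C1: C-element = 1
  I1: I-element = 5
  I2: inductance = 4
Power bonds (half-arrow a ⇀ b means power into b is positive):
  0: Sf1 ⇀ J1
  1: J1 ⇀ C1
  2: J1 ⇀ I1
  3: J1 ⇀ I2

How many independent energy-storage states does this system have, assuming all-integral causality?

3  (C1, I1, I2 all integral)

bond 0 stroke→Sf1  (Sf1 (Sf) sets flow on bond)
bond 1 stroke→J1  (C1: C, integral causality)
bond 2 stroke→I1  (J1: bond 1 brought effort, rest push out)
bond 3 stroke→I2  (J1: bond 1 brought effort, rest push out)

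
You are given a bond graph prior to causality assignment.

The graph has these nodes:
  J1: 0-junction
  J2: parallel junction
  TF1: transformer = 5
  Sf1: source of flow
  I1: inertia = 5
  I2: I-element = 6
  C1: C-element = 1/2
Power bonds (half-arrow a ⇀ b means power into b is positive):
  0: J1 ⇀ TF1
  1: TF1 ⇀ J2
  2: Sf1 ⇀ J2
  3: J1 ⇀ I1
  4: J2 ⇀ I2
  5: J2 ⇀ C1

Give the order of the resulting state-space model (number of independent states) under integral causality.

bond 2 stroke at Sf1  (source Sf1 imposes f)
bond 3 stroke at I1  (I1: I, integral causality)
bond 0 stroke at J1  (J1 needs exactly one e-in)
bond 1 stroke at TF1  (TF TF1: opposite of bond 0)
bond 4 stroke at I2  (I2 integral (f out))
bond 5 stroke at J2  (only one effort-in slot at J2)

3  (C1, I1, I2 all integral)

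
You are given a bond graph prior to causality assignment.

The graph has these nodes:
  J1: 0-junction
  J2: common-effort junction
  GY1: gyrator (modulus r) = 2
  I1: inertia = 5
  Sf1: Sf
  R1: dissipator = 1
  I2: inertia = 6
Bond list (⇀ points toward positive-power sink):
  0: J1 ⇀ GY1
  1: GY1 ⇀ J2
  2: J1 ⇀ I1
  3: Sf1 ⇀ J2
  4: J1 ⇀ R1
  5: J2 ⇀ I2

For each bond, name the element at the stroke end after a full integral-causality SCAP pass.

#3 stroke at Sf1  (Sf1: flow source, stroke at near end)
#2 stroke at I1  (I1 integral (f out))
#5 stroke at I2  (prefer integral on I2)
#1 stroke at J2  (J2 needs exactly one e-in)
#0 stroke at J1  (GY GY1: same side as bond 1)
#4 stroke at R1  (0-jn J1 has e-setter on 0)

bond 0 stroke→J1
bond 1 stroke→J2
bond 2 stroke→I1
bond 3 stroke→Sf1
bond 4 stroke→R1
bond 5 stroke→I2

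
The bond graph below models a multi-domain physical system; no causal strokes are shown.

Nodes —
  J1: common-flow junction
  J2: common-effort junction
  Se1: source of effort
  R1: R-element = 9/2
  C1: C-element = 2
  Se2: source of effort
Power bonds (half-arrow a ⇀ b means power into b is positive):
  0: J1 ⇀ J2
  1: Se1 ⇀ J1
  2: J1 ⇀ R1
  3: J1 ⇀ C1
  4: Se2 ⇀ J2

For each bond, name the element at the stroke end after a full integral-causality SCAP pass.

b1 →J1  (source Se1 imposes e)
b4 →J2  (Se2: effort source, stroke at far end)
b0 →J1  (J2: bond 4 brought effort, rest push out)
b3 →J1  (C1 outputs effort q/C1)
b2 →R1  (J1: last free bond brings flow in)

b0 →J1
b1 →J1
b2 →R1
b3 →J1
b4 →J2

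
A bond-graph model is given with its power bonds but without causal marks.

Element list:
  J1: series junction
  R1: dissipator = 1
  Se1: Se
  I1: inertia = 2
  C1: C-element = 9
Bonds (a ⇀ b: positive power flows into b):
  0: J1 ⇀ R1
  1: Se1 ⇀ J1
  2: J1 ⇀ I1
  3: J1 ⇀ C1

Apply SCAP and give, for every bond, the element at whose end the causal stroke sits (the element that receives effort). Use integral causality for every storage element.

b0 |J1
b1 |J1
b2 |I1
b3 |J1

b1 stroke→J1  (source Se1 imposes e)
b2 stroke→I1  (I1 integral (f out))
b0 stroke→J1  (common-f at J1 fixed by 2)
b3 stroke→J1  (common-f at J1 fixed by 2)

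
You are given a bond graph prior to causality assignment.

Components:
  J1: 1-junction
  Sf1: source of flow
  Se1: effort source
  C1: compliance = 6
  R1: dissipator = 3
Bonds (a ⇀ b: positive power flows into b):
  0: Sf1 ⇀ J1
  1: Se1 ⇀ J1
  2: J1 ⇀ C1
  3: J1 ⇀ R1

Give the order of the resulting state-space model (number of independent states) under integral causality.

1  (C1 all integral)

b0 stroke at Sf1  (source Sf1 imposes f)
b1 stroke at J1  (Se1: effort source, stroke at far end)
b2 stroke at J1  (J1: bond 0 brought flow, rest push out)
b3 stroke at J1  (1-jn J1 has f-setter on 0)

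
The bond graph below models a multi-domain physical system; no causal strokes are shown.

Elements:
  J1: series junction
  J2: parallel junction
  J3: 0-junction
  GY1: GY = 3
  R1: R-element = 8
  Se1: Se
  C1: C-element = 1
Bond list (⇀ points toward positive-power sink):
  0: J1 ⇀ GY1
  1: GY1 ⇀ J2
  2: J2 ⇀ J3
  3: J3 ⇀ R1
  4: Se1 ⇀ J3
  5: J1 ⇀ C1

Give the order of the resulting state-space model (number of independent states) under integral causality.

#4 |J3  (Se1 (Se) sets effort on bond)
#2 |J2  (0-jn J3 has e-setter on 4)
#3 |R1  (common-e at J3 fixed by 4)
#1 |GY1  (common-e at J2 fixed by 2)
#0 |GY1  (through GY1, causality inverts; strokes same side of GY1)
#5 |J1  (J1 flow already set via bond 0)

1  (C1 all integral)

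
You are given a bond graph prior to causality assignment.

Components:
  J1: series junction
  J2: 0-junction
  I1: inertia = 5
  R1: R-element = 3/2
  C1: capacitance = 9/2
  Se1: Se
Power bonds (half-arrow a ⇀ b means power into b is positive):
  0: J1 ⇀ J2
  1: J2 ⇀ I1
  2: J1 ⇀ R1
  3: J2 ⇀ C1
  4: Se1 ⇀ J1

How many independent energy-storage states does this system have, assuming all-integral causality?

2  (C1, I1 all integral)

β4 stroke at J1  (source Se1 imposes e)
β1 stroke at I1  (I1 outputs flow p/I1)
β3 stroke at J2  (C1 integral (e out))
β0 stroke at J1  (J2: bond 3 brought effort, rest push out)
β2 stroke at R1  (J1 needs exactly one f-in)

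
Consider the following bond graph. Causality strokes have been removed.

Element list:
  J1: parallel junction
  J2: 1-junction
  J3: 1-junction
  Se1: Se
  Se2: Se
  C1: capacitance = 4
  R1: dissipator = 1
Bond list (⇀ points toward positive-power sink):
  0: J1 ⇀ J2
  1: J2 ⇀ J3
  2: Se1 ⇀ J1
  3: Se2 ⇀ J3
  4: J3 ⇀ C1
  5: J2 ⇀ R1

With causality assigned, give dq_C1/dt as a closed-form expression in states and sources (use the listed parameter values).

β2 stroke at J1  (Se1 (Se) sets effort on bond)
β3 stroke at J3  (source Se2 imposes e)
β0 stroke at J2  (J1: bond 2 brought effort, rest push out)
β4 stroke at J3  (C1 integral (e out))
β1 stroke at J2  (only one flow-in slot at J3)
β5 stroke at R1  (only one flow-in slot at J2)

dq_C1/dt = E_Se1 + E_Se2 - q_C1/4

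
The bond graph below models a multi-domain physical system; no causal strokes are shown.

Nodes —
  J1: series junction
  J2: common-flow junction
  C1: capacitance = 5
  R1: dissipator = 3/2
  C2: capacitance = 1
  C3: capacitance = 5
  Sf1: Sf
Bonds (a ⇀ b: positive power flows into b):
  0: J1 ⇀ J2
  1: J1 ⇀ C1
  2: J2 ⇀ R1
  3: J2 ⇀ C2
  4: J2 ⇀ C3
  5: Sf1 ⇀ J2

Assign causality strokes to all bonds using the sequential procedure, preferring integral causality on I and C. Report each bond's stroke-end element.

b0 →J2
b1 →J1
b2 →J2
b3 →J2
b4 →J2
b5 →Sf1

b5 stroke at Sf1  (Sf1 fixes flow; stroke at Sf1)
b0 stroke at J2  (1-jn J2 has f-setter on 5)
b2 stroke at J2  (J2: bond 5 brought flow, rest push out)
b3 stroke at J2  (1-jn J2 has f-setter on 5)
b4 stroke at J2  (common-f at J2 fixed by 5)
b1 stroke at J1  (J1 flow already set via bond 0)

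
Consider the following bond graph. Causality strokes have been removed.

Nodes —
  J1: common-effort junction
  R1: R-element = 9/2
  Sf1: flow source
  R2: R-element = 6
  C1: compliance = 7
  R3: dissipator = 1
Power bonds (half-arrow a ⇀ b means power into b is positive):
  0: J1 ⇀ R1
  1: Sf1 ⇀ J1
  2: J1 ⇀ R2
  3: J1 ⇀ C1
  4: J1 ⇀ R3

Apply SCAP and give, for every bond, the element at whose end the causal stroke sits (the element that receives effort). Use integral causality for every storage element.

β1 |Sf1  (source Sf1 imposes f)
β3 |J1  (prefer integral on C1)
β0 |R1  (J1 effort already set via bond 3)
β2 |R2  (J1 effort already set via bond 3)
β4 |R3  (0-jn J1 has e-setter on 3)

β0 stroke→R1
β1 stroke→Sf1
β2 stroke→R2
β3 stroke→J1
β4 stroke→R3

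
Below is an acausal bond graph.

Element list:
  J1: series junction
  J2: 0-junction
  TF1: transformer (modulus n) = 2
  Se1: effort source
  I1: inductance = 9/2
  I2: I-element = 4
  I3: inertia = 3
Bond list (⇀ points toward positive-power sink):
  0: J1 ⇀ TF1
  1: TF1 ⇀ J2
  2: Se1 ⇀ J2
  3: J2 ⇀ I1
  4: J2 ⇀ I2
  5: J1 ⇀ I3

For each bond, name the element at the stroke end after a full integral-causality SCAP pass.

#0 stroke at J1
#1 stroke at TF1
#2 stroke at J2
#3 stroke at I1
#4 stroke at I2
#5 stroke at I3

bond 2 →J2  (Se1 (Se) sets effort on bond)
bond 1 →TF1  (common-e at J2 fixed by 2)
bond 3 →I1  (J2: bond 2 brought effort, rest push out)
bond 4 →I2  (common-e at J2 fixed by 2)
bond 0 →J1  (through TF1, causality passes straight; one stroke at TF1)
bond 5 →I3  (only one flow-in slot at J1)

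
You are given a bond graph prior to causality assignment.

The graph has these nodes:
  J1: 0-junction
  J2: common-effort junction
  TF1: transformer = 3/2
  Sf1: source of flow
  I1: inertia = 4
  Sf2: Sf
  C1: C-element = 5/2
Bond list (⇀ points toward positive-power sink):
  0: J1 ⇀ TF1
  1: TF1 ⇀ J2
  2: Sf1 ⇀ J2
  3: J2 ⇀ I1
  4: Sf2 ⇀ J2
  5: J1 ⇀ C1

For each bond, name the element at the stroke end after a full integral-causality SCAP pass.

b0 |TF1
b1 |J2
b2 |Sf1
b3 |I1
b4 |Sf2
b5 |J1

#2 →Sf1  (Sf1: flow source, stroke at near end)
#4 →Sf2  (Sf2 (Sf) sets flow on bond)
#3 →I1  (I1 outputs flow p/I1)
#1 →J2  (closing 0-jn rule on J2)
#0 →TF1  (TF1 one-in-one-out from 1)
#5 →J1  (only one effort-in slot at J1)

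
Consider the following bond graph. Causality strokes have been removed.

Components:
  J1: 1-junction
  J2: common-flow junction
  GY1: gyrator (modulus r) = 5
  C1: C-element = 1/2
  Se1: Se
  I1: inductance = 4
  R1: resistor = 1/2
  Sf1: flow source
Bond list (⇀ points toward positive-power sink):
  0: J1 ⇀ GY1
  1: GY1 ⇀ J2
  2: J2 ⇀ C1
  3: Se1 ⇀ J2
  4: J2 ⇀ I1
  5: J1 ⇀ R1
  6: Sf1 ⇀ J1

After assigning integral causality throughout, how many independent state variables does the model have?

2  (C1, I1 all integral)

#3 |J2  (Se1: effort source, stroke at far end)
#6 |Sf1  (Sf1 (Sf) sets flow on bond)
#0 |J1  (1-jn J1 has f-setter on 6)
#5 |J1  (J1: bond 6 brought flow, rest push out)
#1 |J2  (GY GY1: same side as bond 0)
#2 |J2  (C1 outputs effort q/C1)
#4 |I1  (closing 1-jn rule on J2)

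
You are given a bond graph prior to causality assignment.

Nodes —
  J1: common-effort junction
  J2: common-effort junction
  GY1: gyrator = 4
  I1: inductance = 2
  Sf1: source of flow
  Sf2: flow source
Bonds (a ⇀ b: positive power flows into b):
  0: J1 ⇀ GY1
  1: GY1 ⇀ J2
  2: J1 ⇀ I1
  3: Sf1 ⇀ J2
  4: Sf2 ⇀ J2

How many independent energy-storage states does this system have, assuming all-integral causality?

bond 3 |Sf1  (Sf1: flow source, stroke at near end)
bond 4 |Sf2  (Sf2: flow source, stroke at near end)
bond 1 |J2  (closing 0-jn rule on J2)
bond 0 |J1  (through GY1, causality inverts; strokes same side of GY1)
bond 2 |I1  (J1 effort already set via bond 0)

1  (I1 all integral)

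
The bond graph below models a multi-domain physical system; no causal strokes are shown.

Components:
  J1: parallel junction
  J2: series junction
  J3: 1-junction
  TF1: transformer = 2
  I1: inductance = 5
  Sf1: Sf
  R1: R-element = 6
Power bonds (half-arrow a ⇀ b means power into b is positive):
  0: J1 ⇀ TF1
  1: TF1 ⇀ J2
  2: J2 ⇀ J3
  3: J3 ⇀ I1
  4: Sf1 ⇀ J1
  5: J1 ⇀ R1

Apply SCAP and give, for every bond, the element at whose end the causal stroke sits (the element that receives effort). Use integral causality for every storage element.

#0 stroke→TF1
#1 stroke→J2
#2 stroke→J3
#3 stroke→I1
#4 stroke→Sf1
#5 stroke→J1

bond 4 stroke at Sf1  (Sf1 (Sf) sets flow on bond)
bond 3 stroke at I1  (prefer integral on I1)
bond 2 stroke at J3  (J3: bond 3 brought flow, rest push out)
bond 1 stroke at J2  (common-f at J2 fixed by 2)
bond 0 stroke at TF1  (TF1 one-in-one-out from 1)
bond 5 stroke at J1  (only one effort-in slot at J1)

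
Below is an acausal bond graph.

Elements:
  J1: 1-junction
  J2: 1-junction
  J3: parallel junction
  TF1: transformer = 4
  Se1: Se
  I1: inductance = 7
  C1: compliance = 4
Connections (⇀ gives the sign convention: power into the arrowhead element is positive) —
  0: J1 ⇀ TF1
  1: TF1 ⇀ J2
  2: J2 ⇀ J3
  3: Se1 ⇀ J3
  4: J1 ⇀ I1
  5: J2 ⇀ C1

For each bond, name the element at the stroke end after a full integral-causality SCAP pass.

bond 0 stroke at J1
bond 1 stroke at TF1
bond 2 stroke at J2
bond 3 stroke at J3
bond 4 stroke at I1
bond 5 stroke at J2

β3 |J3  (source Se1 imposes e)
β2 |J2  (J3: bond 3 brought effort, rest push out)
β4 |I1  (I1: I, integral causality)
β0 |J1  (common-f at J1 fixed by 4)
β1 |TF1  (through TF1, causality passes straight; one stroke at TF1)
β5 |J2  (common-f at J2 fixed by 1)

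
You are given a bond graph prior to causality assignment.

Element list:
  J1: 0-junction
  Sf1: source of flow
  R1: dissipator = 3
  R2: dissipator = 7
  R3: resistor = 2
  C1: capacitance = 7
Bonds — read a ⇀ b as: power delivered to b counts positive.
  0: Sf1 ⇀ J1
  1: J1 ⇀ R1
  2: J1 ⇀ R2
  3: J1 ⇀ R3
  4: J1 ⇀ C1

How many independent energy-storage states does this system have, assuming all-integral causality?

1  (C1 all integral)

b0 stroke→Sf1  (Sf1: flow source, stroke at near end)
b4 stroke→J1  (C1 outputs effort q/C1)
b1 stroke→R1  (0-jn J1 has e-setter on 4)
b2 stroke→R2  (J1 effort already set via bond 4)
b3 stroke→R3  (J1: bond 4 brought effort, rest push out)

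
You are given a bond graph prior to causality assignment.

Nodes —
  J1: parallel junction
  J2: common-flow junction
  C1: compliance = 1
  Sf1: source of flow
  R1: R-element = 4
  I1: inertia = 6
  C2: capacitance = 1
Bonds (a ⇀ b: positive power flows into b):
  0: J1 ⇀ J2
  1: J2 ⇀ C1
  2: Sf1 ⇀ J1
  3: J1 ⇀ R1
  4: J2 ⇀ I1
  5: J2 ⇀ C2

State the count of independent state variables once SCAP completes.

#2 stroke→Sf1  (Sf1: flow source, stroke at near end)
#1 stroke→J2  (C1 integral (e out))
#4 stroke→I1  (I1 outputs flow p/I1)
#0 stroke→J2  (J2 flow already set via bond 4)
#5 stroke→J2  (J2: bond 4 brought flow, rest push out)
#3 stroke→J1  (closing 0-jn rule on J1)

3  (C1, C2, I1 all integral)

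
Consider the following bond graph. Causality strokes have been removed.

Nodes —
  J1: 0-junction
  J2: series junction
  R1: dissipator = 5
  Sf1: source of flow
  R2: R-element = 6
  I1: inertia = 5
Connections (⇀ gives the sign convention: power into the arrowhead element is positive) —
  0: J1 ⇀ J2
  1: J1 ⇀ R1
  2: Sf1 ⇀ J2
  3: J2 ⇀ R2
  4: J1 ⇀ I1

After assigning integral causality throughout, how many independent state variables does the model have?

β2 stroke at Sf1  (source Sf1 imposes f)
β0 stroke at J2  (common-f at J2 fixed by 2)
β3 stroke at J2  (J2 flow already set via bond 2)
β4 stroke at I1  (I1 outputs flow p/I1)
β1 stroke at J1  (closing 0-jn rule on J1)

1  (I1 all integral)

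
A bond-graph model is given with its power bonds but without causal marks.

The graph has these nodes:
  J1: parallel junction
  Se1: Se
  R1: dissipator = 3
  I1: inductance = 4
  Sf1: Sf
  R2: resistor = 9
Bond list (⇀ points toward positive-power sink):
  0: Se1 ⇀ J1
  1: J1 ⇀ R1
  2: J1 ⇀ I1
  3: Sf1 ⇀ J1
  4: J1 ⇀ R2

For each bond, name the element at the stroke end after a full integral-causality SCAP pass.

b0 →J1  (Se1 fixes effort; stroke away)
b3 →Sf1  (source Sf1 imposes f)
b1 →R1  (J1: bond 0 brought effort, rest push out)
b2 →I1  (J1: bond 0 brought effort, rest push out)
b4 →R2  (common-e at J1 fixed by 0)

#0 →J1
#1 →R1
#2 →I1
#3 →Sf1
#4 →R2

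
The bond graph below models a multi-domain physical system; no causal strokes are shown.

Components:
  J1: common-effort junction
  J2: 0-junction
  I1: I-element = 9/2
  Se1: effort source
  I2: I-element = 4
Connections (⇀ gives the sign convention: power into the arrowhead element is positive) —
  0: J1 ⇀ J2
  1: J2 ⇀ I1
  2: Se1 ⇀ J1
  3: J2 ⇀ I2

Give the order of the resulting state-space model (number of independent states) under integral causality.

#2 →J1  (Se1 (Se) sets effort on bond)
#0 →J2  (J1: bond 2 brought effort, rest push out)
#1 →I1  (0-jn J2 has e-setter on 0)
#3 →I2  (J2: bond 0 brought effort, rest push out)

2  (I1, I2 all integral)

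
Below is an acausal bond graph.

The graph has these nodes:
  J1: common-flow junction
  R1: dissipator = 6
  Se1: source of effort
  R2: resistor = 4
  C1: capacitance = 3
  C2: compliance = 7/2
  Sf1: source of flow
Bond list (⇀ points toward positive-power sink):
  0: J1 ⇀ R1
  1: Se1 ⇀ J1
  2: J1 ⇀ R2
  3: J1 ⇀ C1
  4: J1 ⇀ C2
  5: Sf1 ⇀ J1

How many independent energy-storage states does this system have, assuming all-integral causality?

2  (C1, C2 all integral)

β1 |J1  (Se1 fixes effort; stroke away)
β5 |Sf1  (source Sf1 imposes f)
β0 |J1  (J1: bond 5 brought flow, rest push out)
β2 |J1  (common-f at J1 fixed by 5)
β3 |J1  (common-f at J1 fixed by 5)
β4 |J1  (J1: bond 5 brought flow, rest push out)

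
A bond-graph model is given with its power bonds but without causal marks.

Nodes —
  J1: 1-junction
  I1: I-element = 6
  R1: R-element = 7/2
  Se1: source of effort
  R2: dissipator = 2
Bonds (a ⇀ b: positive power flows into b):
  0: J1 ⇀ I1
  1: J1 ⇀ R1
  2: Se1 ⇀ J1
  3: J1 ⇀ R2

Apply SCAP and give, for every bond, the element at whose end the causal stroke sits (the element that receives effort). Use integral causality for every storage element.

β2 stroke at J1  (Se1: effort source, stroke at far end)
β0 stroke at I1  (I1 integral (f out))
β1 stroke at J1  (J1: bond 0 brought flow, rest push out)
β3 stroke at J1  (J1 flow already set via bond 0)

bond 0 stroke at I1
bond 1 stroke at J1
bond 2 stroke at J1
bond 3 stroke at J1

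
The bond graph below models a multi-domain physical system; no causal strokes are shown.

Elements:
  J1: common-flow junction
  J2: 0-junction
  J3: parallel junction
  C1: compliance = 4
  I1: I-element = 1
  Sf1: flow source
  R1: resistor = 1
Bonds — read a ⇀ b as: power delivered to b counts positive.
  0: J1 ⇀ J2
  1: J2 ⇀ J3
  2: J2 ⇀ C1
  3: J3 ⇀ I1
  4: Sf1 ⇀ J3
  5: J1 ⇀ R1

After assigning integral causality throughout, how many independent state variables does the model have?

bond 4 →Sf1  (Sf1: flow source, stroke at near end)
bond 2 →J2  (prefer integral on C1)
bond 0 →J1  (0-jn J2 has e-setter on 2)
bond 1 →J3  (J2: bond 2 brought effort, rest push out)
bond 3 →I1  (J3: bond 1 brought effort, rest push out)
bond 5 →R1  (only one flow-in slot at J1)

2  (C1, I1 all integral)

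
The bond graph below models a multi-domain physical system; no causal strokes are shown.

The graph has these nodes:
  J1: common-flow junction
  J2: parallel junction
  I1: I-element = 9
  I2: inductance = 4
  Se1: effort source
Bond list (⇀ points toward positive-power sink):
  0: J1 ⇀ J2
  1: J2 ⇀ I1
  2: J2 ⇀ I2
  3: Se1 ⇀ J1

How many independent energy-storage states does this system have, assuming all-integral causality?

#3 stroke at J1  (Se1 fixes effort; stroke away)
#0 stroke at J2  (closing 1-jn rule on J1)
#1 stroke at I1  (common-e at J2 fixed by 0)
#2 stroke at I2  (J2: bond 0 brought effort, rest push out)

2  (I1, I2 all integral)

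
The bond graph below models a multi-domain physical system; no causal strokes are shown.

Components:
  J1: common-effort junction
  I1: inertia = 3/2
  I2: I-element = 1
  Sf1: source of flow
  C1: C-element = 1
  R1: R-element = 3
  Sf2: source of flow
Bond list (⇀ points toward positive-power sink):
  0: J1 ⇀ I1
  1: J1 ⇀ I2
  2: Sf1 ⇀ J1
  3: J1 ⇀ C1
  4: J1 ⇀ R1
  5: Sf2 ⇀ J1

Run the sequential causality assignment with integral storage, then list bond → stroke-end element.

#0 stroke at I1
#1 stroke at I2
#2 stroke at Sf1
#3 stroke at J1
#4 stroke at R1
#5 stroke at Sf2

#2 →Sf1  (source Sf1 imposes f)
#5 →Sf2  (source Sf2 imposes f)
#0 →I1  (I1 outputs flow p/I1)
#1 →I2  (I2 integral (f out))
#3 →J1  (C1 outputs effort q/C1)
#4 →R1  (J1: bond 3 brought effort, rest push out)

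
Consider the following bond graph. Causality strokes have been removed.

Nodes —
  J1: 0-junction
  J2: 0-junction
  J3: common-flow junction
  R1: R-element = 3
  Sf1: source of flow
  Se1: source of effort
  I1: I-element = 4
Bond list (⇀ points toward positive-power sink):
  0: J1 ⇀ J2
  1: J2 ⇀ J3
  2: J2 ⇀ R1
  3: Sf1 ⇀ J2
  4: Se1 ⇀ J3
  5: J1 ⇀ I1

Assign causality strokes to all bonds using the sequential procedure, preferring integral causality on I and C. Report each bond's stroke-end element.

bond 0 |J1
bond 1 |J2
bond 2 |R1
bond 3 |Sf1
bond 4 |J3
bond 5 |I1

b3 →Sf1  (source Sf1 imposes f)
b4 →J3  (source Se1 imposes e)
b1 →J2  (closing 1-jn rule on J3)
b0 →J1  (J2: bond 1 brought effort, rest push out)
b2 →R1  (J2: bond 1 brought effort, rest push out)
b5 →I1  (common-e at J1 fixed by 0)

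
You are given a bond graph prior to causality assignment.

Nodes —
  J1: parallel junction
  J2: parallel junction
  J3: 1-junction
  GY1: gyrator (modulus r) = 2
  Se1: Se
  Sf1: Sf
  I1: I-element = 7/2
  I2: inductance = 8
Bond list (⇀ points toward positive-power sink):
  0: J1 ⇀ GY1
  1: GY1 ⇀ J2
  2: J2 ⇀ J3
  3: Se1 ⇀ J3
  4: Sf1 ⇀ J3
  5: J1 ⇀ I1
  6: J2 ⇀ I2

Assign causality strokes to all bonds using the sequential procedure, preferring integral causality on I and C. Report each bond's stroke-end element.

#0 |J1
#1 |J2
#2 |J3
#3 |J3
#4 |Sf1
#5 |I1
#6 |I2

b3 stroke at J3  (Se1 (Se) sets effort on bond)
b4 stroke at Sf1  (Sf1: flow source, stroke at near end)
b2 stroke at J3  (J3 flow already set via bond 4)
b5 stroke at I1  (I1: I, integral causality)
b0 stroke at J1  (J1 needs exactly one e-in)
b1 stroke at J2  (GY1 both-in/both-out from 0)
b6 stroke at I2  (0-jn J2 has e-setter on 1)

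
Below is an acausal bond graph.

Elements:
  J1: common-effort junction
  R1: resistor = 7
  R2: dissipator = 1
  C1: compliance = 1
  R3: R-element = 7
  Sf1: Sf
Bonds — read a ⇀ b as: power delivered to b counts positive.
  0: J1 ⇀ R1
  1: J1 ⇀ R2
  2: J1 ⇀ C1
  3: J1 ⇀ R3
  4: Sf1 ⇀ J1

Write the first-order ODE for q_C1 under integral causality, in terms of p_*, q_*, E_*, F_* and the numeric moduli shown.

dq_C1/dt = F_Sf1 - 9*q_C1/7

b4 |Sf1  (source Sf1 imposes f)
b2 |J1  (prefer integral on C1)
b0 |R1  (J1: bond 2 brought effort, rest push out)
b1 |R2  (J1 effort already set via bond 2)
b3 |R3  (0-jn J1 has e-setter on 2)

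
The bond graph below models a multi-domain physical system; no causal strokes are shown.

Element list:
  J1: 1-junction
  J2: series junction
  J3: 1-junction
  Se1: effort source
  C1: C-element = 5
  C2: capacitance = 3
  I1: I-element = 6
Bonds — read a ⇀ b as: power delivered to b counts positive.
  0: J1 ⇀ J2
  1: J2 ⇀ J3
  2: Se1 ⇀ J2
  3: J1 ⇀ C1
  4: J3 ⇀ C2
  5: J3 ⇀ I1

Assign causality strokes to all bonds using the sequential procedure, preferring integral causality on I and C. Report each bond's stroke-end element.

β2 stroke at J2  (Se1 fixes effort; stroke away)
β3 stroke at J1  (prefer integral on C1)
β0 stroke at J2  (J1: last free bond brings flow in)
β1 stroke at J3  (J2 needs exactly one f-in)
β4 stroke at J3  (C2 outputs effort q/C2)
β5 stroke at I1  (closing 1-jn rule on J3)

bond 0 |J2
bond 1 |J3
bond 2 |J2
bond 3 |J1
bond 4 |J3
bond 5 |I1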